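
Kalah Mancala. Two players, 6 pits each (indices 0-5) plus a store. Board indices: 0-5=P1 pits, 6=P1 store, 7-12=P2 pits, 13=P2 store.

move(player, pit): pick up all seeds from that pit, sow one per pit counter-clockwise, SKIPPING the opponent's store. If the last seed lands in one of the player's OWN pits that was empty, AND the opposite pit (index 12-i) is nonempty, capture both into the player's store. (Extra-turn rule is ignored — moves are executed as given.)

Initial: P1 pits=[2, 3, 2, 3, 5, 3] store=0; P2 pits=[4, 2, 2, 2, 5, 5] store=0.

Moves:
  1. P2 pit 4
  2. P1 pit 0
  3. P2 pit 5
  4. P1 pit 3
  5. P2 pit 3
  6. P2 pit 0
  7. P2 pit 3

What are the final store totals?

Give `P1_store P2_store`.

Answer: 1 4

Derivation:
Move 1: P2 pit4 -> P1=[3,4,3,3,5,3](0) P2=[4,2,2,2,0,6](1)
Move 2: P1 pit0 -> P1=[0,5,4,4,5,3](0) P2=[4,2,2,2,0,6](1)
Move 3: P2 pit5 -> P1=[1,6,5,5,6,3](0) P2=[4,2,2,2,0,0](2)
Move 4: P1 pit3 -> P1=[1,6,5,0,7,4](1) P2=[5,3,2,2,0,0](2)
Move 5: P2 pit3 -> P1=[0,6,5,0,7,4](1) P2=[5,3,2,0,1,0](4)
Move 6: P2 pit0 -> P1=[0,6,5,0,7,4](1) P2=[0,4,3,1,2,1](4)
Move 7: P2 pit3 -> P1=[0,6,5,0,7,4](1) P2=[0,4,3,0,3,1](4)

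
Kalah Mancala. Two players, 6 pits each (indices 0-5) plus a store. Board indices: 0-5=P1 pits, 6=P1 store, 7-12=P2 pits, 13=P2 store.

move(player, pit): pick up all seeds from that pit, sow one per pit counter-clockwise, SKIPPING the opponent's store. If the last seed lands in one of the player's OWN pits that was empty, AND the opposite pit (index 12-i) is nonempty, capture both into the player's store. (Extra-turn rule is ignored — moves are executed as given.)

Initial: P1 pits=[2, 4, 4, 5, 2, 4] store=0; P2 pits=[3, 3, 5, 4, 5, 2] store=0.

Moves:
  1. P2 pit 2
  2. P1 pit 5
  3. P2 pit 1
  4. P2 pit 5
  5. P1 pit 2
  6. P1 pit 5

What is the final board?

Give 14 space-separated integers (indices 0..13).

Answer: 4 5 0 6 3 0 3 5 0 2 6 7 0 2

Derivation:
Move 1: P2 pit2 -> P1=[3,4,4,5,2,4](0) P2=[3,3,0,5,6,3](1)
Move 2: P1 pit5 -> P1=[3,4,4,5,2,0](1) P2=[4,4,1,5,6,3](1)
Move 3: P2 pit1 -> P1=[3,4,4,5,2,0](1) P2=[4,0,2,6,7,4](1)
Move 4: P2 pit5 -> P1=[4,5,5,5,2,0](1) P2=[4,0,2,6,7,0](2)
Move 5: P1 pit2 -> P1=[4,5,0,6,3,1](2) P2=[5,0,2,6,7,0](2)
Move 6: P1 pit5 -> P1=[4,5,0,6,3,0](3) P2=[5,0,2,6,7,0](2)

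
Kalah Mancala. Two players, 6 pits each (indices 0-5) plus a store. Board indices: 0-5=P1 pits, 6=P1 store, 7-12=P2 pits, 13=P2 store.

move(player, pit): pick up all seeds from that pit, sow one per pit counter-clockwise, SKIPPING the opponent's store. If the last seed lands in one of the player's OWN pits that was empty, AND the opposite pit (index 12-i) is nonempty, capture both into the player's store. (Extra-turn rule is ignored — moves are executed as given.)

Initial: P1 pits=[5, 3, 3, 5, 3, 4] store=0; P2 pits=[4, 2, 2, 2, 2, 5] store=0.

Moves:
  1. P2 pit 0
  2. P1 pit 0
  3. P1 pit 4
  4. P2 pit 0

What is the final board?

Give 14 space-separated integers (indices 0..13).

Answer: 0 4 4 6 0 6 1 0 5 3 3 3 5 0

Derivation:
Move 1: P2 pit0 -> P1=[5,3,3,5,3,4](0) P2=[0,3,3,3,3,5](0)
Move 2: P1 pit0 -> P1=[0,4,4,6,4,5](0) P2=[0,3,3,3,3,5](0)
Move 3: P1 pit4 -> P1=[0,4,4,6,0,6](1) P2=[1,4,3,3,3,5](0)
Move 4: P2 pit0 -> P1=[0,4,4,6,0,6](1) P2=[0,5,3,3,3,5](0)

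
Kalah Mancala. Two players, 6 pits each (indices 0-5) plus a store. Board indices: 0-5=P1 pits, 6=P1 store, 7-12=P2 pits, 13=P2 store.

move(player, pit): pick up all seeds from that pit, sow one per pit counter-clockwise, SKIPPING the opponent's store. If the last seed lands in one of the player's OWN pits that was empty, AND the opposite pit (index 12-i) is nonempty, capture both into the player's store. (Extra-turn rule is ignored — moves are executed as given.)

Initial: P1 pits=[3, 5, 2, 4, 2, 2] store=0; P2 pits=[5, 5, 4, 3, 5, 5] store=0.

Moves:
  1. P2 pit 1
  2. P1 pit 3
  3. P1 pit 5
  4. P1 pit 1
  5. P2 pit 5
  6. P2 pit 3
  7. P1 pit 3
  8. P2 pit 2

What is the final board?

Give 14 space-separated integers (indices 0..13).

Answer: 6 1 4 0 6 2 3 7 1 0 1 8 2 4

Derivation:
Move 1: P2 pit1 -> P1=[3,5,2,4,2,2](0) P2=[5,0,5,4,6,6](1)
Move 2: P1 pit3 -> P1=[3,5,2,0,3,3](1) P2=[6,0,5,4,6,6](1)
Move 3: P1 pit5 -> P1=[3,5,2,0,3,0](2) P2=[7,1,5,4,6,6](1)
Move 4: P1 pit1 -> P1=[3,0,3,1,4,1](3) P2=[7,1,5,4,6,6](1)
Move 5: P2 pit5 -> P1=[4,1,4,2,5,1](3) P2=[7,1,5,4,6,0](2)
Move 6: P2 pit3 -> P1=[5,1,4,2,5,1](3) P2=[7,1,5,0,7,1](3)
Move 7: P1 pit3 -> P1=[5,1,4,0,6,2](3) P2=[7,1,5,0,7,1](3)
Move 8: P2 pit2 -> P1=[6,1,4,0,6,2](3) P2=[7,1,0,1,8,2](4)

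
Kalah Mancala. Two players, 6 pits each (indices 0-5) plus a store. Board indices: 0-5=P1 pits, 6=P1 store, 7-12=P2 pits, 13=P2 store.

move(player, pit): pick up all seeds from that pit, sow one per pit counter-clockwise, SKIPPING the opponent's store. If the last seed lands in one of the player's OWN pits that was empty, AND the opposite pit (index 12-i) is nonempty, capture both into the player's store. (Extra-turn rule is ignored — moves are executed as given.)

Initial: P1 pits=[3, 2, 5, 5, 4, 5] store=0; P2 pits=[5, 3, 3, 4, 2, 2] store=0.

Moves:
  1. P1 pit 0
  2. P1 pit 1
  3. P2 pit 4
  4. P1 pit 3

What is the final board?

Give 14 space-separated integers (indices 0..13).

Answer: 0 0 7 0 6 6 1 6 4 4 5 0 3 1

Derivation:
Move 1: P1 pit0 -> P1=[0,3,6,6,4,5](0) P2=[5,3,3,4,2,2](0)
Move 2: P1 pit1 -> P1=[0,0,7,7,5,5](0) P2=[5,3,3,4,2,2](0)
Move 3: P2 pit4 -> P1=[0,0,7,7,5,5](0) P2=[5,3,3,4,0,3](1)
Move 4: P1 pit3 -> P1=[0,0,7,0,6,6](1) P2=[6,4,4,5,0,3](1)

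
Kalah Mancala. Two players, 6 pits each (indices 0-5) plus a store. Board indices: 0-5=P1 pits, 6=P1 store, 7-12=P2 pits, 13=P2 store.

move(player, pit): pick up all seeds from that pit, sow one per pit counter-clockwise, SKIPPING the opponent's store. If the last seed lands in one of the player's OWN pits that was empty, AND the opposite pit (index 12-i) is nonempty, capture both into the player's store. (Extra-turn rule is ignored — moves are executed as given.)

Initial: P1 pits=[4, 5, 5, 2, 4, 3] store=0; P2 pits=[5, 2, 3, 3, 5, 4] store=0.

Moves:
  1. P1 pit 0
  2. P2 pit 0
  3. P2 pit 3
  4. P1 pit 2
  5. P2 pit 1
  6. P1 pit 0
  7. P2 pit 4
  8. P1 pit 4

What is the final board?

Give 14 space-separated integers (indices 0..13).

Move 1: P1 pit0 -> P1=[0,6,6,3,5,3](0) P2=[5,2,3,3,5,4](0)
Move 2: P2 pit0 -> P1=[0,6,6,3,5,3](0) P2=[0,3,4,4,6,5](0)
Move 3: P2 pit3 -> P1=[1,6,6,3,5,3](0) P2=[0,3,4,0,7,6](1)
Move 4: P1 pit2 -> P1=[1,6,0,4,6,4](1) P2=[1,4,4,0,7,6](1)
Move 5: P2 pit1 -> P1=[1,6,0,4,6,4](1) P2=[1,0,5,1,8,7](1)
Move 6: P1 pit0 -> P1=[0,7,0,4,6,4](1) P2=[1,0,5,1,8,7](1)
Move 7: P2 pit4 -> P1=[1,8,1,5,7,5](1) P2=[1,0,5,1,0,8](2)
Move 8: P1 pit4 -> P1=[1,8,1,5,0,6](2) P2=[2,1,6,2,1,8](2)

Answer: 1 8 1 5 0 6 2 2 1 6 2 1 8 2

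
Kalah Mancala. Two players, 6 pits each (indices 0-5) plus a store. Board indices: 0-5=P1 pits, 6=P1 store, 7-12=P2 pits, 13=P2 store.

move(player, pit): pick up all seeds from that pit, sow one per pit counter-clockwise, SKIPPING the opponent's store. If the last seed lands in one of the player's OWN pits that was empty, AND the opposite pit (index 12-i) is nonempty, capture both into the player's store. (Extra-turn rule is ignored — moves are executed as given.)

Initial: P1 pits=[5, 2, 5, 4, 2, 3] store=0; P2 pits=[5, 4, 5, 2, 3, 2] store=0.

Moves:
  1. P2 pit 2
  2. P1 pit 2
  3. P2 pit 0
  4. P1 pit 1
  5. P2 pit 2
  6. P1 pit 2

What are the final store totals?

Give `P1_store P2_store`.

Move 1: P2 pit2 -> P1=[6,2,5,4,2,3](0) P2=[5,4,0,3,4,3](1)
Move 2: P1 pit2 -> P1=[6,2,0,5,3,4](1) P2=[6,4,0,3,4,3](1)
Move 3: P2 pit0 -> P1=[6,2,0,5,3,4](1) P2=[0,5,1,4,5,4](2)
Move 4: P1 pit1 -> P1=[6,0,1,6,3,4](1) P2=[0,5,1,4,5,4](2)
Move 5: P2 pit2 -> P1=[6,0,1,6,3,4](1) P2=[0,5,0,5,5,4](2)
Move 6: P1 pit2 -> P1=[6,0,0,7,3,4](1) P2=[0,5,0,5,5,4](2)

Answer: 1 2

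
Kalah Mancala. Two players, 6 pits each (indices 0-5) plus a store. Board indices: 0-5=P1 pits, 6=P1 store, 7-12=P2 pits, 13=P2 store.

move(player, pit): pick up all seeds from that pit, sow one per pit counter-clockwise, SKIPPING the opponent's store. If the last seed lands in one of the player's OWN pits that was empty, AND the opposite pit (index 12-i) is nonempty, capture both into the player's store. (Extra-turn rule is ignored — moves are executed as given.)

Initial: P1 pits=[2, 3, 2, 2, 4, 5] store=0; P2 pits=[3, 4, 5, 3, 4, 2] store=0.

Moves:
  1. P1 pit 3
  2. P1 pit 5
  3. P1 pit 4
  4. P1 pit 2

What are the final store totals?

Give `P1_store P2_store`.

Move 1: P1 pit3 -> P1=[2,3,2,0,5,6](0) P2=[3,4,5,3,4,2](0)
Move 2: P1 pit5 -> P1=[2,3,2,0,5,0](1) P2=[4,5,6,4,5,2](0)
Move 3: P1 pit4 -> P1=[2,3,2,0,0,1](2) P2=[5,6,7,4,5,2](0)
Move 4: P1 pit2 -> P1=[2,3,0,1,0,1](9) P2=[5,0,7,4,5,2](0)

Answer: 9 0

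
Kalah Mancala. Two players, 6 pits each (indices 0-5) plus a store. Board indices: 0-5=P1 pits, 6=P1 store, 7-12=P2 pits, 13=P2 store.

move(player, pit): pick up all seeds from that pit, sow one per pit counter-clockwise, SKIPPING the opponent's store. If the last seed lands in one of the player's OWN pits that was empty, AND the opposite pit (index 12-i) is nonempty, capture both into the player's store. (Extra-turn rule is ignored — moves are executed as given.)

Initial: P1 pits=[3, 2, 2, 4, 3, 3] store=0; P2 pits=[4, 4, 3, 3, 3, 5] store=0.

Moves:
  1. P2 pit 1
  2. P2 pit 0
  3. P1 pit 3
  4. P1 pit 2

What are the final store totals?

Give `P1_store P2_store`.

Move 1: P2 pit1 -> P1=[3,2,2,4,3,3](0) P2=[4,0,4,4,4,6](0)
Move 2: P2 pit0 -> P1=[3,2,2,4,3,3](0) P2=[0,1,5,5,5,6](0)
Move 3: P1 pit3 -> P1=[3,2,2,0,4,4](1) P2=[1,1,5,5,5,6](0)
Move 4: P1 pit2 -> P1=[3,2,0,1,5,4](1) P2=[1,1,5,5,5,6](0)

Answer: 1 0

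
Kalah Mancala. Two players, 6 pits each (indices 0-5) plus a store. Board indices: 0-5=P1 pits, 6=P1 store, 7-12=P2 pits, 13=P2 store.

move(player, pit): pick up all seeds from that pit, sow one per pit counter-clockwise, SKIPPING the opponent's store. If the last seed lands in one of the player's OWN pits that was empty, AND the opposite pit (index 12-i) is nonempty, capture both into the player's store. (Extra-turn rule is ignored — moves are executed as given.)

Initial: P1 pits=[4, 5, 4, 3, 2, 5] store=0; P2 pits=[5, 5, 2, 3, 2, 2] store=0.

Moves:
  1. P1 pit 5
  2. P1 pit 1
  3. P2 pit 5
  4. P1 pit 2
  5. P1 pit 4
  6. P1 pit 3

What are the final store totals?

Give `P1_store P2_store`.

Answer: 5 1

Derivation:
Move 1: P1 pit5 -> P1=[4,5,4,3,2,0](1) P2=[6,6,3,4,2,2](0)
Move 2: P1 pit1 -> P1=[4,0,5,4,3,1](2) P2=[6,6,3,4,2,2](0)
Move 3: P2 pit5 -> P1=[5,0,5,4,3,1](2) P2=[6,6,3,4,2,0](1)
Move 4: P1 pit2 -> P1=[5,0,0,5,4,2](3) P2=[7,6,3,4,2,0](1)
Move 5: P1 pit4 -> P1=[5,0,0,5,0,3](4) P2=[8,7,3,4,2,0](1)
Move 6: P1 pit3 -> P1=[5,0,0,0,1,4](5) P2=[9,8,3,4,2,0](1)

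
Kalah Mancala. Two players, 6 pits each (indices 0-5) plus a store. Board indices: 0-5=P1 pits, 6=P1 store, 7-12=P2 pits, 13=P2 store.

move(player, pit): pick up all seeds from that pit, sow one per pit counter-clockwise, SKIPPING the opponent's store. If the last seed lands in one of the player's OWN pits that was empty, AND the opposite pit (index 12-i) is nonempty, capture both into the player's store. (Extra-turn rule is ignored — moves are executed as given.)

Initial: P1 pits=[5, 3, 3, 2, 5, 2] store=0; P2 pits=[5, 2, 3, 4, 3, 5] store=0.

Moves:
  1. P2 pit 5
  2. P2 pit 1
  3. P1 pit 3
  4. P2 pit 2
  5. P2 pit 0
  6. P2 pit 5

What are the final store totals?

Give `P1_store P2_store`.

Answer: 1 3

Derivation:
Move 1: P2 pit5 -> P1=[6,4,4,3,5,2](0) P2=[5,2,3,4,3,0](1)
Move 2: P2 pit1 -> P1=[6,4,4,3,5,2](0) P2=[5,0,4,5,3,0](1)
Move 3: P1 pit3 -> P1=[6,4,4,0,6,3](1) P2=[5,0,4,5,3,0](1)
Move 4: P2 pit2 -> P1=[6,4,4,0,6,3](1) P2=[5,0,0,6,4,1](2)
Move 5: P2 pit0 -> P1=[6,4,4,0,6,3](1) P2=[0,1,1,7,5,2](2)
Move 6: P2 pit5 -> P1=[7,4,4,0,6,3](1) P2=[0,1,1,7,5,0](3)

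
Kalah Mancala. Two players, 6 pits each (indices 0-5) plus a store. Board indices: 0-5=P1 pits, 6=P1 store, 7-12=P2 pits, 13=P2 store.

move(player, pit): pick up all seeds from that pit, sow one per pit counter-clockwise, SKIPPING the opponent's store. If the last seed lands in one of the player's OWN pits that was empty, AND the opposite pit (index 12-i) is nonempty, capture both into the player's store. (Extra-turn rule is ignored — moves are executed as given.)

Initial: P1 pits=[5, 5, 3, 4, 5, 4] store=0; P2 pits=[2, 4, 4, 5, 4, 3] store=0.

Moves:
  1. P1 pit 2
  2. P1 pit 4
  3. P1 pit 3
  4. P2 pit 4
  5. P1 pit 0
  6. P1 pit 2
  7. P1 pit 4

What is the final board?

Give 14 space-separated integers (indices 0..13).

Answer: 0 7 0 2 0 9 4 4 6 5 6 0 4 1

Derivation:
Move 1: P1 pit2 -> P1=[5,5,0,5,6,5](0) P2=[2,4,4,5,4,3](0)
Move 2: P1 pit4 -> P1=[5,5,0,5,0,6](1) P2=[3,5,5,6,4,3](0)
Move 3: P1 pit3 -> P1=[5,5,0,0,1,7](2) P2=[4,6,5,6,4,3](0)
Move 4: P2 pit4 -> P1=[6,6,0,0,1,7](2) P2=[4,6,5,6,0,4](1)
Move 5: P1 pit0 -> P1=[0,7,1,1,2,8](3) P2=[4,6,5,6,0,4](1)
Move 6: P1 pit2 -> P1=[0,7,0,2,2,8](3) P2=[4,6,5,6,0,4](1)
Move 7: P1 pit4 -> P1=[0,7,0,2,0,9](4) P2=[4,6,5,6,0,4](1)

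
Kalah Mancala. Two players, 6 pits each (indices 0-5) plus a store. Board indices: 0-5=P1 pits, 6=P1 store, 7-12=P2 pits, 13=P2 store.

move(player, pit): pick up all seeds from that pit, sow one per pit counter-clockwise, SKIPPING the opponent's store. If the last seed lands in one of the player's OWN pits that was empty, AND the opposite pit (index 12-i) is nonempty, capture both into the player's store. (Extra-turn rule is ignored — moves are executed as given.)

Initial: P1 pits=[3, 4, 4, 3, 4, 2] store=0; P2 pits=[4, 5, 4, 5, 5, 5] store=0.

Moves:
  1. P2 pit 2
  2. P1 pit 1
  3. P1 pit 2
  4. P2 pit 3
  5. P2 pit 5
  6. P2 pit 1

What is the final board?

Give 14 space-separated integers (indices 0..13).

Answer: 5 2 2 6 7 5 1 5 0 1 1 8 1 4

Derivation:
Move 1: P2 pit2 -> P1=[3,4,4,3,4,2](0) P2=[4,5,0,6,6,6](1)
Move 2: P1 pit1 -> P1=[3,0,5,4,5,3](0) P2=[4,5,0,6,6,6](1)
Move 3: P1 pit2 -> P1=[3,0,0,5,6,4](1) P2=[5,5,0,6,6,6](1)
Move 4: P2 pit3 -> P1=[4,1,1,5,6,4](1) P2=[5,5,0,0,7,7](2)
Move 5: P2 pit5 -> P1=[5,2,2,6,7,5](1) P2=[5,5,0,0,7,0](3)
Move 6: P2 pit1 -> P1=[5,2,2,6,7,5](1) P2=[5,0,1,1,8,1](4)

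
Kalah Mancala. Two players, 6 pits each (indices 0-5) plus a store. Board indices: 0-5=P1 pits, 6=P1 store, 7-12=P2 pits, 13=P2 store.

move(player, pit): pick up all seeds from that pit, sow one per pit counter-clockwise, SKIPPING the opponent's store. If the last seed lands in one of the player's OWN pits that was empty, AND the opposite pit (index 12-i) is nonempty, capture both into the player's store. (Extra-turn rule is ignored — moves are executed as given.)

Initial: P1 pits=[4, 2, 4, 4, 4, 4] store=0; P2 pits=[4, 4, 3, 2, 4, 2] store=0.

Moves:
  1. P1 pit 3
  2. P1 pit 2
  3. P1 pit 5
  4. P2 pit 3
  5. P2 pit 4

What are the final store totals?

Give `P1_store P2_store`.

Move 1: P1 pit3 -> P1=[4,2,4,0,5,5](1) P2=[5,4,3,2,4,2](0)
Move 2: P1 pit2 -> P1=[4,2,0,1,6,6](2) P2=[5,4,3,2,4,2](0)
Move 3: P1 pit5 -> P1=[4,2,0,1,6,0](3) P2=[6,5,4,3,5,2](0)
Move 4: P2 pit3 -> P1=[4,2,0,1,6,0](3) P2=[6,5,4,0,6,3](1)
Move 5: P2 pit4 -> P1=[5,3,1,2,6,0](3) P2=[6,5,4,0,0,4](2)

Answer: 3 2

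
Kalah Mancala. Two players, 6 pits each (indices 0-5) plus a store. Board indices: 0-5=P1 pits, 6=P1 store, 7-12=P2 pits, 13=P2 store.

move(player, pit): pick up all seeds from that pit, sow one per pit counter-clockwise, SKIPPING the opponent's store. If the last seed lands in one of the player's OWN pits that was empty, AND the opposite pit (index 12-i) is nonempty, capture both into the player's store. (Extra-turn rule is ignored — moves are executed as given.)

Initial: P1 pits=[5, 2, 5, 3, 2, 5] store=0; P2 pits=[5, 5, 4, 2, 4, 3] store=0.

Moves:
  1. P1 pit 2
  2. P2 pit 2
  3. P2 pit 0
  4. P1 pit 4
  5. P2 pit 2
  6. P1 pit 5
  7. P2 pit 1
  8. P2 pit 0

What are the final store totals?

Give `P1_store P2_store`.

Move 1: P1 pit2 -> P1=[5,2,0,4,3,6](1) P2=[6,5,4,2,4,3](0)
Move 2: P2 pit2 -> P1=[5,2,0,4,3,6](1) P2=[6,5,0,3,5,4](1)
Move 3: P2 pit0 -> P1=[5,2,0,4,3,6](1) P2=[0,6,1,4,6,5](2)
Move 4: P1 pit4 -> P1=[5,2,0,4,0,7](2) P2=[1,6,1,4,6,5](2)
Move 5: P2 pit2 -> P1=[5,2,0,4,0,7](2) P2=[1,6,0,5,6,5](2)
Move 6: P1 pit5 -> P1=[5,2,0,4,0,0](3) P2=[2,7,1,6,7,6](2)
Move 7: P2 pit1 -> P1=[6,3,0,4,0,0](3) P2=[2,0,2,7,8,7](3)
Move 8: P2 pit0 -> P1=[6,3,0,4,0,0](3) P2=[0,1,3,7,8,7](3)

Answer: 3 3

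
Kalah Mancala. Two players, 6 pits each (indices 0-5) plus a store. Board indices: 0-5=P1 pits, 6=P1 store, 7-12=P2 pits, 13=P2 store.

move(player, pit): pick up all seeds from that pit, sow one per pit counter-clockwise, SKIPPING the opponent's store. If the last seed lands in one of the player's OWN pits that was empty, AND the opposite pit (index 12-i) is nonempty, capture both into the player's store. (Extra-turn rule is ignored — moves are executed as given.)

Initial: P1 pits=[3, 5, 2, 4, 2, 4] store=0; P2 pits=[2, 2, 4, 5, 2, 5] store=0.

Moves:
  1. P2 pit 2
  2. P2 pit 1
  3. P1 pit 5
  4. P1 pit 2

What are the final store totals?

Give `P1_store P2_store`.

Move 1: P2 pit2 -> P1=[3,5,2,4,2,4](0) P2=[2,2,0,6,3,6](1)
Move 2: P2 pit1 -> P1=[3,5,2,4,2,4](0) P2=[2,0,1,7,3,6](1)
Move 3: P1 pit5 -> P1=[3,5,2,4,2,0](1) P2=[3,1,2,7,3,6](1)
Move 4: P1 pit2 -> P1=[3,5,0,5,3,0](1) P2=[3,1,2,7,3,6](1)

Answer: 1 1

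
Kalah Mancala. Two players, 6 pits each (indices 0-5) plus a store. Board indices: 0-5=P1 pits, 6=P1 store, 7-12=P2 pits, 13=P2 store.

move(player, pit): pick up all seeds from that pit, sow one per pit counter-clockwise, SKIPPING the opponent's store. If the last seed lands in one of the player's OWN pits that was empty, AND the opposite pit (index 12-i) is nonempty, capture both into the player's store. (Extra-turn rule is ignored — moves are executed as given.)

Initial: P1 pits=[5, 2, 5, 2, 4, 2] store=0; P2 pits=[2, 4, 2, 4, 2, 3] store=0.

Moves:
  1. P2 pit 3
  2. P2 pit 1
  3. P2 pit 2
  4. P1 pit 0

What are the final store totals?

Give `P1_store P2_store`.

Answer: 1 1

Derivation:
Move 1: P2 pit3 -> P1=[6,2,5,2,4,2](0) P2=[2,4,2,0,3,4](1)
Move 2: P2 pit1 -> P1=[6,2,5,2,4,2](0) P2=[2,0,3,1,4,5](1)
Move 3: P2 pit2 -> P1=[6,2,5,2,4,2](0) P2=[2,0,0,2,5,6](1)
Move 4: P1 pit0 -> P1=[0,3,6,3,5,3](1) P2=[2,0,0,2,5,6](1)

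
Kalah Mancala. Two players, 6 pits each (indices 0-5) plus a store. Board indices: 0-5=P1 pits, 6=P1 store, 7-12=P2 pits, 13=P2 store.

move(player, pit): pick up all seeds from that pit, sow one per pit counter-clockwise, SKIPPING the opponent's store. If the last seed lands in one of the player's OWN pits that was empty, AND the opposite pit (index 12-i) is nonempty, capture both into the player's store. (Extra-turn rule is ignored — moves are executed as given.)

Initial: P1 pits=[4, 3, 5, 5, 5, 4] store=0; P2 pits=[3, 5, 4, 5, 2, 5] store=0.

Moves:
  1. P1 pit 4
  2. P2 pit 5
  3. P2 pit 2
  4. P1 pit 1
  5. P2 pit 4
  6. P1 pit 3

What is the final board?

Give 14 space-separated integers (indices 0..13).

Answer: 7 0 7 0 2 7 2 5 7 1 7 0 2 3

Derivation:
Move 1: P1 pit4 -> P1=[4,3,5,5,0,5](1) P2=[4,6,5,5,2,5](0)
Move 2: P2 pit5 -> P1=[5,4,6,6,0,5](1) P2=[4,6,5,5,2,0](1)
Move 3: P2 pit2 -> P1=[6,4,6,6,0,5](1) P2=[4,6,0,6,3,1](2)
Move 4: P1 pit1 -> P1=[6,0,7,7,1,6](1) P2=[4,6,0,6,3,1](2)
Move 5: P2 pit4 -> P1=[7,0,7,7,1,6](1) P2=[4,6,0,6,0,2](3)
Move 6: P1 pit3 -> P1=[7,0,7,0,2,7](2) P2=[5,7,1,7,0,2](3)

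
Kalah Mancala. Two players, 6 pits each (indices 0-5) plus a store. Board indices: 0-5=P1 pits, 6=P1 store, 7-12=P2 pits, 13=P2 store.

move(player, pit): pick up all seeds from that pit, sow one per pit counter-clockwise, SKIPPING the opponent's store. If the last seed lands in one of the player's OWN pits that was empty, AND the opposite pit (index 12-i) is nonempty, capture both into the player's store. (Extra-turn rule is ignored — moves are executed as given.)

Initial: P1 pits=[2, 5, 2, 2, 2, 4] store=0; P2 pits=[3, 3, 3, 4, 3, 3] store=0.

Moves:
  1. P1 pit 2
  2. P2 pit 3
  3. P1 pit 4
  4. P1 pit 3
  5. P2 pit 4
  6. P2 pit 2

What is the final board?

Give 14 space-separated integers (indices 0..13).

Move 1: P1 pit2 -> P1=[2,5,0,3,3,4](0) P2=[3,3,3,4,3,3](0)
Move 2: P2 pit3 -> P1=[3,5,0,3,3,4](0) P2=[3,3,3,0,4,4](1)
Move 3: P1 pit4 -> P1=[3,5,0,3,0,5](1) P2=[4,3,3,0,4,4](1)
Move 4: P1 pit3 -> P1=[3,5,0,0,1,6](2) P2=[4,3,3,0,4,4](1)
Move 5: P2 pit4 -> P1=[4,6,0,0,1,6](2) P2=[4,3,3,0,0,5](2)
Move 6: P2 pit2 -> P1=[4,6,0,0,1,6](2) P2=[4,3,0,1,1,6](2)

Answer: 4 6 0 0 1 6 2 4 3 0 1 1 6 2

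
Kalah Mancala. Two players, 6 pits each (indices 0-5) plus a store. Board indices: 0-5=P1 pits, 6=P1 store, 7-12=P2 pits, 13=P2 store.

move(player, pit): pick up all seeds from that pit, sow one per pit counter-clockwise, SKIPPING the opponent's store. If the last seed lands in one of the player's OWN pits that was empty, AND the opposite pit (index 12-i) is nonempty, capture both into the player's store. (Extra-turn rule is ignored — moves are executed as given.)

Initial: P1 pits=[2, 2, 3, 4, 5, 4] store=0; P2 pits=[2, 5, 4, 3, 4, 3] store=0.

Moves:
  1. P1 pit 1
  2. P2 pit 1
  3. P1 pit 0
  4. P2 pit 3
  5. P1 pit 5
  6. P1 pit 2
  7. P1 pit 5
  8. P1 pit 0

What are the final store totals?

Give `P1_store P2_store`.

Answer: 3 2

Derivation:
Move 1: P1 pit1 -> P1=[2,0,4,5,5,4](0) P2=[2,5,4,3,4,3](0)
Move 2: P2 pit1 -> P1=[2,0,4,5,5,4](0) P2=[2,0,5,4,5,4](1)
Move 3: P1 pit0 -> P1=[0,1,5,5,5,4](0) P2=[2,0,5,4,5,4](1)
Move 4: P2 pit3 -> P1=[1,1,5,5,5,4](0) P2=[2,0,5,0,6,5](2)
Move 5: P1 pit5 -> P1=[1,1,5,5,5,0](1) P2=[3,1,6,0,6,5](2)
Move 6: P1 pit2 -> P1=[1,1,0,6,6,1](2) P2=[4,1,6,0,6,5](2)
Move 7: P1 pit5 -> P1=[1,1,0,6,6,0](3) P2=[4,1,6,0,6,5](2)
Move 8: P1 pit0 -> P1=[0,2,0,6,6,0](3) P2=[4,1,6,0,6,5](2)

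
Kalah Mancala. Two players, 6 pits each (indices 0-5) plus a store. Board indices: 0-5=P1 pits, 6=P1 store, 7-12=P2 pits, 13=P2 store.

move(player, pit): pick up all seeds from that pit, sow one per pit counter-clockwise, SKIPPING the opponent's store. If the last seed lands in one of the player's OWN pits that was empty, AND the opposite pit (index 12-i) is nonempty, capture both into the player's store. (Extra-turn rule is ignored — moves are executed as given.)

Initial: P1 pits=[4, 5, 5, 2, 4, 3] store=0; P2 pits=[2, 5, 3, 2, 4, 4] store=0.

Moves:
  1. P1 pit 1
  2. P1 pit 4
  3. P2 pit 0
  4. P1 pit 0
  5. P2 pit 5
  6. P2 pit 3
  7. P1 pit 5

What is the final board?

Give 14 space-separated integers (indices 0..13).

Answer: 1 2 8 4 0 0 11 1 1 6 1 5 1 2

Derivation:
Move 1: P1 pit1 -> P1=[4,0,6,3,5,4](1) P2=[2,5,3,2,4,4](0)
Move 2: P1 pit4 -> P1=[4,0,6,3,0,5](2) P2=[3,6,4,2,4,4](0)
Move 3: P2 pit0 -> P1=[4,0,6,3,0,5](2) P2=[0,7,5,3,4,4](0)
Move 4: P1 pit0 -> P1=[0,1,7,4,0,5](10) P2=[0,0,5,3,4,4](0)
Move 5: P2 pit5 -> P1=[1,2,8,4,0,5](10) P2=[0,0,5,3,4,0](1)
Move 6: P2 pit3 -> P1=[1,2,8,4,0,5](10) P2=[0,0,5,0,5,1](2)
Move 7: P1 pit5 -> P1=[1,2,8,4,0,0](11) P2=[1,1,6,1,5,1](2)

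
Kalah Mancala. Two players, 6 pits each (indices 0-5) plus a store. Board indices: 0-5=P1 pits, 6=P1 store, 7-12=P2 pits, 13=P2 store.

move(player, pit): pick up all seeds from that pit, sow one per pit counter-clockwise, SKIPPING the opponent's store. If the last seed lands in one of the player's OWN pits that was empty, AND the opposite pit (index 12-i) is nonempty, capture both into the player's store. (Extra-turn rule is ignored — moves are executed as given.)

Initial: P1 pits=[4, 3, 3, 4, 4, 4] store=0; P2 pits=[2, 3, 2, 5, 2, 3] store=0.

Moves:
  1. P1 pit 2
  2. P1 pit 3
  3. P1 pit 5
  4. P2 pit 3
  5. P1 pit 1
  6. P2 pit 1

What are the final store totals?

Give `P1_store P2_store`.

Answer: 7 2

Derivation:
Move 1: P1 pit2 -> P1=[4,3,0,5,5,5](0) P2=[2,3,2,5,2,3](0)
Move 2: P1 pit3 -> P1=[4,3,0,0,6,6](1) P2=[3,4,2,5,2,3](0)
Move 3: P1 pit5 -> P1=[4,3,0,0,6,0](2) P2=[4,5,3,6,3,3](0)
Move 4: P2 pit3 -> P1=[5,4,1,0,6,0](2) P2=[4,5,3,0,4,4](1)
Move 5: P1 pit1 -> P1=[5,0,2,1,7,0](7) P2=[0,5,3,0,4,4](1)
Move 6: P2 pit1 -> P1=[5,0,2,1,7,0](7) P2=[0,0,4,1,5,5](2)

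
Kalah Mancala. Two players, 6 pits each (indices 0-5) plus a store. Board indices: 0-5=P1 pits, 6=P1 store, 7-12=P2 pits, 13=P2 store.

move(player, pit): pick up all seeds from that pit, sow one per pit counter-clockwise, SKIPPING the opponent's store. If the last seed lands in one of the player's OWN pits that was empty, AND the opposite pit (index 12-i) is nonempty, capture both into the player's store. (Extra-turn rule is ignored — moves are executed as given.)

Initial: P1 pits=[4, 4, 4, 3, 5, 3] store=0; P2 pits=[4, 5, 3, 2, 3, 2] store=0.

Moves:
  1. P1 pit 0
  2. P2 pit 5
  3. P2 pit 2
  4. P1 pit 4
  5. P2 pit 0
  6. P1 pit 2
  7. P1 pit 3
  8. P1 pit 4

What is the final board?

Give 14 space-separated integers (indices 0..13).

Answer: 0 5 0 0 0 7 4 2 8 2 5 5 1 3

Derivation:
Move 1: P1 pit0 -> P1=[0,5,5,4,6,3](0) P2=[4,5,3,2,3,2](0)
Move 2: P2 pit5 -> P1=[1,5,5,4,6,3](0) P2=[4,5,3,2,3,0](1)
Move 3: P2 pit2 -> P1=[0,5,5,4,6,3](0) P2=[4,5,0,3,4,0](3)
Move 4: P1 pit4 -> P1=[0,5,5,4,0,4](1) P2=[5,6,1,4,4,0](3)
Move 5: P2 pit0 -> P1=[0,5,5,4,0,4](1) P2=[0,7,2,5,5,1](3)
Move 6: P1 pit2 -> P1=[0,5,0,5,1,5](2) P2=[1,7,2,5,5,1](3)
Move 7: P1 pit3 -> P1=[0,5,0,0,2,6](3) P2=[2,8,2,5,5,1](3)
Move 8: P1 pit4 -> P1=[0,5,0,0,0,7](4) P2=[2,8,2,5,5,1](3)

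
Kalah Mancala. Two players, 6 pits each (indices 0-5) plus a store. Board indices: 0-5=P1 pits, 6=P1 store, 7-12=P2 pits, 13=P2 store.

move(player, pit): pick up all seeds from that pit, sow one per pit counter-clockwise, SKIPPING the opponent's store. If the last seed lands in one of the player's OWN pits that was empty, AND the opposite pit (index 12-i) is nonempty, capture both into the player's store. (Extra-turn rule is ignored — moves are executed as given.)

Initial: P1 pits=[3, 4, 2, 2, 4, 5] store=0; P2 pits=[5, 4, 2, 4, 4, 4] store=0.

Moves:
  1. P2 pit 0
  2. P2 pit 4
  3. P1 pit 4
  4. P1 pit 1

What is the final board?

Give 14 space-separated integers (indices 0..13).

Move 1: P2 pit0 -> P1=[3,4,2,2,4,5](0) P2=[0,5,3,5,5,5](0)
Move 2: P2 pit4 -> P1=[4,5,3,2,4,5](0) P2=[0,5,3,5,0,6](1)
Move 3: P1 pit4 -> P1=[4,5,3,2,0,6](1) P2=[1,6,3,5,0,6](1)
Move 4: P1 pit1 -> P1=[4,0,4,3,1,7](2) P2=[1,6,3,5,0,6](1)

Answer: 4 0 4 3 1 7 2 1 6 3 5 0 6 1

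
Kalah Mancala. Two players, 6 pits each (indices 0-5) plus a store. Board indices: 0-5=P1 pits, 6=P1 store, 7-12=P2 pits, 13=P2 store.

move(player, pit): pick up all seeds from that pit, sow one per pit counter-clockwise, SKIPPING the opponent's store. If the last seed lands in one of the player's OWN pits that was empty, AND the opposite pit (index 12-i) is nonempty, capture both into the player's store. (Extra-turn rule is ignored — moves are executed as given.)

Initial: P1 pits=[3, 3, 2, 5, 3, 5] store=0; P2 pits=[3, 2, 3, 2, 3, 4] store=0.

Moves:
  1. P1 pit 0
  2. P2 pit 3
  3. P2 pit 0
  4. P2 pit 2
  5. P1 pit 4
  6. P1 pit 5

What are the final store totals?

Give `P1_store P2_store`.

Answer: 2 5

Derivation:
Move 1: P1 pit0 -> P1=[0,4,3,6,3,5](0) P2=[3,2,3,2,3,4](0)
Move 2: P2 pit3 -> P1=[0,4,3,6,3,5](0) P2=[3,2,3,0,4,5](0)
Move 3: P2 pit0 -> P1=[0,4,0,6,3,5](0) P2=[0,3,4,0,4,5](4)
Move 4: P2 pit2 -> P1=[0,4,0,6,3,5](0) P2=[0,3,0,1,5,6](5)
Move 5: P1 pit4 -> P1=[0,4,0,6,0,6](1) P2=[1,3,0,1,5,6](5)
Move 6: P1 pit5 -> P1=[0,4,0,6,0,0](2) P2=[2,4,1,2,6,6](5)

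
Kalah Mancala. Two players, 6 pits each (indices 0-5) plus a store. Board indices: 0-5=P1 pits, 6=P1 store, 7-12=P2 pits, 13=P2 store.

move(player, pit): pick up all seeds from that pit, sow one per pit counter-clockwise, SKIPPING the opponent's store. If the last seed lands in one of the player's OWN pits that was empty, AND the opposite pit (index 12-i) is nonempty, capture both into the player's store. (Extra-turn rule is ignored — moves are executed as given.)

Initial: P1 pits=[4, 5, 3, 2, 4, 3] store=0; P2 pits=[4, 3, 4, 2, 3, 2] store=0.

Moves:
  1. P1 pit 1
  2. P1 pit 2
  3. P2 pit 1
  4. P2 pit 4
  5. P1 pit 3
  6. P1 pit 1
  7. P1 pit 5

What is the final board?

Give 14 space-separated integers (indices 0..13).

Answer: 5 0 0 0 7 0 8 6 1 6 1 1 3 1

Derivation:
Move 1: P1 pit1 -> P1=[4,0,4,3,5,4](1) P2=[4,3,4,2,3,2](0)
Move 2: P1 pit2 -> P1=[4,0,0,4,6,5](2) P2=[4,3,4,2,3,2](0)
Move 3: P2 pit1 -> P1=[4,0,0,4,6,5](2) P2=[4,0,5,3,4,2](0)
Move 4: P2 pit4 -> P1=[5,1,0,4,6,5](2) P2=[4,0,5,3,0,3](1)
Move 5: P1 pit3 -> P1=[5,1,0,0,7,6](3) P2=[5,0,5,3,0,3](1)
Move 6: P1 pit1 -> P1=[5,0,0,0,7,6](7) P2=[5,0,5,0,0,3](1)
Move 7: P1 pit5 -> P1=[5,0,0,0,7,0](8) P2=[6,1,6,1,1,3](1)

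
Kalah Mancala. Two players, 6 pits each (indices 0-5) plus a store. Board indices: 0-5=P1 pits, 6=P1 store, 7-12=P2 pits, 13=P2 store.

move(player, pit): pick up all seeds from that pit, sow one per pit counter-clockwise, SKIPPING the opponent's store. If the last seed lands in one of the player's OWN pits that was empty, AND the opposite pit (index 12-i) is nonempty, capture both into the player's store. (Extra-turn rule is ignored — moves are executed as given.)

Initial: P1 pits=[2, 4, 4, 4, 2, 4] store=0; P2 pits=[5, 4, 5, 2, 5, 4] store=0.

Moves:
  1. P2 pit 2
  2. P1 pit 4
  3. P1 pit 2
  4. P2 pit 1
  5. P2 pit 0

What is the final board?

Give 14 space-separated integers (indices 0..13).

Answer: 3 4 0 5 1 6 2 0 1 2 5 8 7 1

Derivation:
Move 1: P2 pit2 -> P1=[3,4,4,4,2,4](0) P2=[5,4,0,3,6,5](1)
Move 2: P1 pit4 -> P1=[3,4,4,4,0,5](1) P2=[5,4,0,3,6,5](1)
Move 3: P1 pit2 -> P1=[3,4,0,5,1,6](2) P2=[5,4,0,3,6,5](1)
Move 4: P2 pit1 -> P1=[3,4,0,5,1,6](2) P2=[5,0,1,4,7,6](1)
Move 5: P2 pit0 -> P1=[3,4,0,5,1,6](2) P2=[0,1,2,5,8,7](1)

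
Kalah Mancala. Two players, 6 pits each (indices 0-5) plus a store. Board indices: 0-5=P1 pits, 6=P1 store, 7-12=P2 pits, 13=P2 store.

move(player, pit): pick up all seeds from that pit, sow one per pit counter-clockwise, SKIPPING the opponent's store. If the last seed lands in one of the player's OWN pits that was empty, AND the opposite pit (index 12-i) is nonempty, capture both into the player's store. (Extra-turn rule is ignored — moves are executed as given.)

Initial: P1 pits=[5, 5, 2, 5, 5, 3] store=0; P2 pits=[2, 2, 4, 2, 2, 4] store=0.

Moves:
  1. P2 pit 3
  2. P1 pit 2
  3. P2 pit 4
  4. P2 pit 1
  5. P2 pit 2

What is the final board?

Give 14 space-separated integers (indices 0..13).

Move 1: P2 pit3 -> P1=[5,5,2,5,5,3](0) P2=[2,2,4,0,3,5](0)
Move 2: P1 pit2 -> P1=[5,5,0,6,6,3](0) P2=[2,2,4,0,3,5](0)
Move 3: P2 pit4 -> P1=[6,5,0,6,6,3](0) P2=[2,2,4,0,0,6](1)
Move 4: P2 pit1 -> P1=[6,5,0,6,6,3](0) P2=[2,0,5,1,0,6](1)
Move 5: P2 pit2 -> P1=[7,5,0,6,6,3](0) P2=[2,0,0,2,1,7](2)

Answer: 7 5 0 6 6 3 0 2 0 0 2 1 7 2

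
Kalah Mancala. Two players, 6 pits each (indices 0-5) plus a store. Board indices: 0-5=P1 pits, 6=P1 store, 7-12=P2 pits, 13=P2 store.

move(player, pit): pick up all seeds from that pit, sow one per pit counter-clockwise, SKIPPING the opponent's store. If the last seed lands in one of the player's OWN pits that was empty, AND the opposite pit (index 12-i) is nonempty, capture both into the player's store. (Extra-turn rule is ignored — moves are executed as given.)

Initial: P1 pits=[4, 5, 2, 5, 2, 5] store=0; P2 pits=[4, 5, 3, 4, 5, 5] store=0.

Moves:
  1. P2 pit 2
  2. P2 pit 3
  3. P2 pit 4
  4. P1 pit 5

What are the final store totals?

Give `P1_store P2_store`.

Move 1: P2 pit2 -> P1=[4,5,2,5,2,5](0) P2=[4,5,0,5,6,6](0)
Move 2: P2 pit3 -> P1=[5,6,2,5,2,5](0) P2=[4,5,0,0,7,7](1)
Move 3: P2 pit4 -> P1=[6,7,3,6,3,5](0) P2=[4,5,0,0,0,8](2)
Move 4: P1 pit5 -> P1=[6,7,3,6,3,0](1) P2=[5,6,1,1,0,8](2)

Answer: 1 2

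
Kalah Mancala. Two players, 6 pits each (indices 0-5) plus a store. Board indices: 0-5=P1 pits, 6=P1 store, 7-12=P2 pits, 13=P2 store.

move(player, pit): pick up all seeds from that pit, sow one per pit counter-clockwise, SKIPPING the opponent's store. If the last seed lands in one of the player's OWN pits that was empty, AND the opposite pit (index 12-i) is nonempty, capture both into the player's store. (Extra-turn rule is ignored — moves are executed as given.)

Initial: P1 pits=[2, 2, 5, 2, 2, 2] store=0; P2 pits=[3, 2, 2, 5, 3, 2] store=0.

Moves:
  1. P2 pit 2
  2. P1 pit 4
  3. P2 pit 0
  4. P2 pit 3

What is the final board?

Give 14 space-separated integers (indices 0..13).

Answer: 3 3 6 3 0 3 1 0 3 1 0 5 3 1

Derivation:
Move 1: P2 pit2 -> P1=[2,2,5,2,2,2](0) P2=[3,2,0,6,4,2](0)
Move 2: P1 pit4 -> P1=[2,2,5,2,0,3](1) P2=[3,2,0,6,4,2](0)
Move 3: P2 pit0 -> P1=[2,2,5,2,0,3](1) P2=[0,3,1,7,4,2](0)
Move 4: P2 pit3 -> P1=[3,3,6,3,0,3](1) P2=[0,3,1,0,5,3](1)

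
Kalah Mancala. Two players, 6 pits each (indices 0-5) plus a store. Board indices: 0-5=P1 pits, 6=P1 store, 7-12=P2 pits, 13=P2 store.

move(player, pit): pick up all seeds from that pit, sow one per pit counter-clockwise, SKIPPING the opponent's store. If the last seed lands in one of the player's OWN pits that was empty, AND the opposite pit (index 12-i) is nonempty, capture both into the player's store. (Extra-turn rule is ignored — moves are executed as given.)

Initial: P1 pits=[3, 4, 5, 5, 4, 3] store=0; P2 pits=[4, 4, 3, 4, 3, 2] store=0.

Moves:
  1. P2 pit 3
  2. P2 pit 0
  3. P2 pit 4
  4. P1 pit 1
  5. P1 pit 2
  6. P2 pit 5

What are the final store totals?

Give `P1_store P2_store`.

Answer: 2 3

Derivation:
Move 1: P2 pit3 -> P1=[4,4,5,5,4,3](0) P2=[4,4,3,0,4,3](1)
Move 2: P2 pit0 -> P1=[4,4,5,5,4,3](0) P2=[0,5,4,1,5,3](1)
Move 3: P2 pit4 -> P1=[5,5,6,5,4,3](0) P2=[0,5,4,1,0,4](2)
Move 4: P1 pit1 -> P1=[5,0,7,6,5,4](1) P2=[0,5,4,1,0,4](2)
Move 5: P1 pit2 -> P1=[5,0,0,7,6,5](2) P2=[1,6,5,1,0,4](2)
Move 6: P2 pit5 -> P1=[6,1,1,7,6,5](2) P2=[1,6,5,1,0,0](3)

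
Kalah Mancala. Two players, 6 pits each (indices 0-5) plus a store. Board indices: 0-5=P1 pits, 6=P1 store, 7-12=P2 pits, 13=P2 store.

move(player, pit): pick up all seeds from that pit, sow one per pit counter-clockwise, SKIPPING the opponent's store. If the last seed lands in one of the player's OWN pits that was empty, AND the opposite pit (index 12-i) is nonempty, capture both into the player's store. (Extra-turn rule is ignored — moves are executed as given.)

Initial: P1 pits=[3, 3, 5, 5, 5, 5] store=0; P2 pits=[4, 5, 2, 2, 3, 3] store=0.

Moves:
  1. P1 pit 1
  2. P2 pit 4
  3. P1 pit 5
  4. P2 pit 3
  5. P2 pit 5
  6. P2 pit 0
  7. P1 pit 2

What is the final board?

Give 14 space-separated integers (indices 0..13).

Answer: 0 1 0 8 7 1 2 1 8 5 1 2 0 9

Derivation:
Move 1: P1 pit1 -> P1=[3,0,6,6,6,5](0) P2=[4,5,2,2,3,3](0)
Move 2: P2 pit4 -> P1=[4,0,6,6,6,5](0) P2=[4,5,2,2,0,4](1)
Move 3: P1 pit5 -> P1=[4,0,6,6,6,0](1) P2=[5,6,3,3,0,4](1)
Move 4: P2 pit3 -> P1=[4,0,6,6,6,0](1) P2=[5,6,3,0,1,5](2)
Move 5: P2 pit5 -> P1=[5,1,7,7,6,0](1) P2=[5,6,3,0,1,0](3)
Move 6: P2 pit0 -> P1=[0,1,7,7,6,0](1) P2=[0,7,4,1,2,0](9)
Move 7: P1 pit2 -> P1=[0,1,0,8,7,1](2) P2=[1,8,5,1,2,0](9)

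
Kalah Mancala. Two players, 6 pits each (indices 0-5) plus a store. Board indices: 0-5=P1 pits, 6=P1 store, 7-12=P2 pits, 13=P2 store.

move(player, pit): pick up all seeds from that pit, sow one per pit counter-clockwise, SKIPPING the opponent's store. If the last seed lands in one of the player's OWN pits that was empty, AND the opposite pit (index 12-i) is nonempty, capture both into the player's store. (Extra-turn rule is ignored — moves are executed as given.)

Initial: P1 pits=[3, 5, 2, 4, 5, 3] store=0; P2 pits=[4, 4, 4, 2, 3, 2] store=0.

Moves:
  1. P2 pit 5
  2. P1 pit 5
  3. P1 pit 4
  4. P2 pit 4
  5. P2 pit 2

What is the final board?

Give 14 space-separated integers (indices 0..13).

Move 1: P2 pit5 -> P1=[4,5,2,4,5,3](0) P2=[4,4,4,2,3,0](1)
Move 2: P1 pit5 -> P1=[4,5,2,4,5,0](1) P2=[5,5,4,2,3,0](1)
Move 3: P1 pit4 -> P1=[4,5,2,4,0,1](2) P2=[6,6,5,2,3,0](1)
Move 4: P2 pit4 -> P1=[5,5,2,4,0,1](2) P2=[6,6,5,2,0,1](2)
Move 5: P2 pit2 -> P1=[6,5,2,4,0,1](2) P2=[6,6,0,3,1,2](3)

Answer: 6 5 2 4 0 1 2 6 6 0 3 1 2 3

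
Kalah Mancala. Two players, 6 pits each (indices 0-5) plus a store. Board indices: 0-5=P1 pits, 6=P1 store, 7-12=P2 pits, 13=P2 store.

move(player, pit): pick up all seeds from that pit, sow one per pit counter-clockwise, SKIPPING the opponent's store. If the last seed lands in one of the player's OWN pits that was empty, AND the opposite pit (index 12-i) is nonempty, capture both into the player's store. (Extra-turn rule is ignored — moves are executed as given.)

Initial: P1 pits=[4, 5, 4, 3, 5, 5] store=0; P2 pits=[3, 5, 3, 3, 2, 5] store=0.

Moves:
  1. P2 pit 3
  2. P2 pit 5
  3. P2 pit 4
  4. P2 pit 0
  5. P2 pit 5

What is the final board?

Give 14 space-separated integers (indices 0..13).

Move 1: P2 pit3 -> P1=[4,5,4,3,5,5](0) P2=[3,5,3,0,3,6](1)
Move 2: P2 pit5 -> P1=[5,6,5,4,6,5](0) P2=[3,5,3,0,3,0](2)
Move 3: P2 pit4 -> P1=[6,6,5,4,6,5](0) P2=[3,5,3,0,0,1](3)
Move 4: P2 pit0 -> P1=[6,6,0,4,6,5](0) P2=[0,6,4,0,0,1](9)
Move 5: P2 pit5 -> P1=[6,6,0,4,6,5](0) P2=[0,6,4,0,0,0](10)

Answer: 6 6 0 4 6 5 0 0 6 4 0 0 0 10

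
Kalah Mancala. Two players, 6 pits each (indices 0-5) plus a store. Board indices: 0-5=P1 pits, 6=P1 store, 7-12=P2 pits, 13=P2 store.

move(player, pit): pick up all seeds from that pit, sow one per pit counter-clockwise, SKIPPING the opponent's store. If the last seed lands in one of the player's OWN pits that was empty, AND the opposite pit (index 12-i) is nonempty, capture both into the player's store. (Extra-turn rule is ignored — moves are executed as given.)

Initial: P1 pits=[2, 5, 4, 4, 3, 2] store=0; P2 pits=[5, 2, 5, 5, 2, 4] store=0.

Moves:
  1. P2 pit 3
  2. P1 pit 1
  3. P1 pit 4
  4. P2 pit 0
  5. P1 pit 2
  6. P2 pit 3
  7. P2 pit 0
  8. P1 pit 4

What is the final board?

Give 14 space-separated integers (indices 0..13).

Move 1: P2 pit3 -> P1=[3,6,4,4,3,2](0) P2=[5,2,5,0,3,5](1)
Move 2: P1 pit1 -> P1=[3,0,5,5,4,3](1) P2=[6,2,5,0,3,5](1)
Move 3: P1 pit4 -> P1=[3,0,5,5,0,4](2) P2=[7,3,5,0,3,5](1)
Move 4: P2 pit0 -> P1=[4,0,5,5,0,4](2) P2=[0,4,6,1,4,6](2)
Move 5: P1 pit2 -> P1=[4,0,0,6,1,5](3) P2=[1,4,6,1,4,6](2)
Move 6: P2 pit3 -> P1=[4,0,0,6,1,5](3) P2=[1,4,6,0,5,6](2)
Move 7: P2 pit0 -> P1=[4,0,0,6,1,5](3) P2=[0,5,6,0,5,6](2)
Move 8: P1 pit4 -> P1=[4,0,0,6,0,6](3) P2=[0,5,6,0,5,6](2)

Answer: 4 0 0 6 0 6 3 0 5 6 0 5 6 2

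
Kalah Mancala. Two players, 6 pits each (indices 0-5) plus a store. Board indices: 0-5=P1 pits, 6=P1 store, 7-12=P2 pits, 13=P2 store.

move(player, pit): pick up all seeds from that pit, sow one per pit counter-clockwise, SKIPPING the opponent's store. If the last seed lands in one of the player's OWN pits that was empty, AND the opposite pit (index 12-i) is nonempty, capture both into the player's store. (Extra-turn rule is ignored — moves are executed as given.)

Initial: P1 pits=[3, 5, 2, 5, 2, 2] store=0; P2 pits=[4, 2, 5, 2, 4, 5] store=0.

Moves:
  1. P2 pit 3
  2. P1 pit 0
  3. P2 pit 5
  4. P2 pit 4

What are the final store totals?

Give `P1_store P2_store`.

Answer: 0 2

Derivation:
Move 1: P2 pit3 -> P1=[3,5,2,5,2,2](0) P2=[4,2,5,0,5,6](0)
Move 2: P1 pit0 -> P1=[0,6,3,6,2,2](0) P2=[4,2,5,0,5,6](0)
Move 3: P2 pit5 -> P1=[1,7,4,7,3,2](0) P2=[4,2,5,0,5,0](1)
Move 4: P2 pit4 -> P1=[2,8,5,7,3,2](0) P2=[4,2,5,0,0,1](2)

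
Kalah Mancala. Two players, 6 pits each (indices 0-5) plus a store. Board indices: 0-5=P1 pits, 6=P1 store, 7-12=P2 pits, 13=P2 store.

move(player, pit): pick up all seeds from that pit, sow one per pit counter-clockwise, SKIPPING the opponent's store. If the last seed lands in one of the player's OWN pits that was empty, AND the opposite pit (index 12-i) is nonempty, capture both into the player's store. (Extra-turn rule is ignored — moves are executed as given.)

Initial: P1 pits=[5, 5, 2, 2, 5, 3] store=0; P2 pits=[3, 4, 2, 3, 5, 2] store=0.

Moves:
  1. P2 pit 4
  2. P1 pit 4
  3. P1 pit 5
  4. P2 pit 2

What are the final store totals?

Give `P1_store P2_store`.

Move 1: P2 pit4 -> P1=[6,6,3,2,5,3](0) P2=[3,4,2,3,0,3](1)
Move 2: P1 pit4 -> P1=[6,6,3,2,0,4](1) P2=[4,5,3,3,0,3](1)
Move 3: P1 pit5 -> P1=[6,6,3,2,0,0](2) P2=[5,6,4,3,0,3](1)
Move 4: P2 pit2 -> P1=[6,6,3,2,0,0](2) P2=[5,6,0,4,1,4](2)

Answer: 2 2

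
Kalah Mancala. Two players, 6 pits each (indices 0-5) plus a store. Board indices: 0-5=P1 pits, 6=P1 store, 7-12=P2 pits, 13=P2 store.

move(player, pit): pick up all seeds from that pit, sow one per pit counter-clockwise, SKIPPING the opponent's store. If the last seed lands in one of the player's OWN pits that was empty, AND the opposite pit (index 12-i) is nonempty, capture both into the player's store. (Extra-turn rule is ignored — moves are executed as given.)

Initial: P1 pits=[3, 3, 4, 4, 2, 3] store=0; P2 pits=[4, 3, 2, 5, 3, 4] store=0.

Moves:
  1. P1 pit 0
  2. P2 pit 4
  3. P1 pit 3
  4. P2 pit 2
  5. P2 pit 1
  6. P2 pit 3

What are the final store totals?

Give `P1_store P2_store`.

Move 1: P1 pit0 -> P1=[0,4,5,5,2,3](0) P2=[4,3,2,5,3,4](0)
Move 2: P2 pit4 -> P1=[1,4,5,5,2,3](0) P2=[4,3,2,5,0,5](1)
Move 3: P1 pit3 -> P1=[1,4,5,0,3,4](1) P2=[5,4,2,5,0,5](1)
Move 4: P2 pit2 -> P1=[1,0,5,0,3,4](1) P2=[5,4,0,6,0,5](6)
Move 5: P2 pit1 -> P1=[1,0,5,0,3,4](1) P2=[5,0,1,7,1,6](6)
Move 6: P2 pit3 -> P1=[2,1,6,1,3,4](1) P2=[5,0,1,0,2,7](7)

Answer: 1 7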